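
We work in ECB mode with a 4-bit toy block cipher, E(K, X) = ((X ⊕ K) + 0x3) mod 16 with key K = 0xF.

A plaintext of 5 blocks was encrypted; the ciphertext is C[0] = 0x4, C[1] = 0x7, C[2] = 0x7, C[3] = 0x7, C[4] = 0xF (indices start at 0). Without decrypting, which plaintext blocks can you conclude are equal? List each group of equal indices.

P[1] = P[2] = P[3]

ECB encrypts each block independently with the same key, so equal ciphertext blocks imply equal plaintext blocks.
C[1] = C[2] = C[3] = 0x7, so P[1] = P[2] = P[3].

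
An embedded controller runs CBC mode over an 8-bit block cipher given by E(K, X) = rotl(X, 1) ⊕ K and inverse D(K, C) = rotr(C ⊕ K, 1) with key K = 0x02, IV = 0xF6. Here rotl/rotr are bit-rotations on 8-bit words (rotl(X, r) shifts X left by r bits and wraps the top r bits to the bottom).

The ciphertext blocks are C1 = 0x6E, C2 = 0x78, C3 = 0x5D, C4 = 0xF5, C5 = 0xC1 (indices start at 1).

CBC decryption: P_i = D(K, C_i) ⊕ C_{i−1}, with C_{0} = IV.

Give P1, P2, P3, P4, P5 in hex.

P1: D(K, 0x6E) = 0x36; 0x36 ⊕ 0xF6 = 0xC0.
P2: D(K, 0x78) = 0x3D; 0x3D ⊕ 0x6E = 0x53.
P3: D(K, 0x5D) = 0xAF; 0xAF ⊕ 0x78 = 0xD7.
P4: D(K, 0xF5) = 0xFB; 0xFB ⊕ 0x5D = 0xA6.
P5: D(K, 0xC1) = 0xE1; 0xE1 ⊕ 0xF5 = 0x14.

P1 = 0xC0, P2 = 0x53, P3 = 0xD7, P4 = 0xA6, P5 = 0x14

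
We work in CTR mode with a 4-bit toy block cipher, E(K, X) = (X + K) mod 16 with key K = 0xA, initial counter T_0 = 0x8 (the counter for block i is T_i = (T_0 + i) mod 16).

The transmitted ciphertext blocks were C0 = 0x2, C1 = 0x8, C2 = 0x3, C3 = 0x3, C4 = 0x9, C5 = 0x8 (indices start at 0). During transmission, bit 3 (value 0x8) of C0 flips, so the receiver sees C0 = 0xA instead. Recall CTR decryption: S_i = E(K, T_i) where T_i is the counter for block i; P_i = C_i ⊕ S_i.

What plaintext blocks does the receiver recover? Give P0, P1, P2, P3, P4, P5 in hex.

P0 = 0x8, P1 = 0xB, P2 = 0x7, P3 = 0x6, P4 = 0xF, P5 = 0xF

Only C0 changed, to 0xA. In CTR, a change in C_i flips the same bit in P_i only; the keystream is unaffected. Decrypting the received ciphertext:
P0: T = 0x8, S = E(K, T) = 0x2; 0xA ⊕ 0x2 = 0x8.
P1: T = 0x9, S = E(K, T) = 0x3; 0x8 ⊕ 0x3 = 0xB.
P2: T = 0xA, S = E(K, T) = 0x4; 0x3 ⊕ 0x4 = 0x7.
P3: T = 0xB, S = E(K, T) = 0x5; 0x3 ⊕ 0x5 = 0x6.
P4: T = 0xC, S = E(K, T) = 0x6; 0x9 ⊕ 0x6 = 0xF.
P5: T = 0xD, S = E(K, T) = 0x7; 0x8 ⊕ 0x7 = 0xF.
Blocks that differ from the original plaintext: P0.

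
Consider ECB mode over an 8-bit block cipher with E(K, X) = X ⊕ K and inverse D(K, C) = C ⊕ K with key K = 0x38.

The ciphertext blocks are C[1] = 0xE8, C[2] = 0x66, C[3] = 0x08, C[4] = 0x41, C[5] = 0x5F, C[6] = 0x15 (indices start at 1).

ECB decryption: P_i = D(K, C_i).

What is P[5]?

P[5] = 0x67

P[5]: D(K, 0x5F) = 0x67.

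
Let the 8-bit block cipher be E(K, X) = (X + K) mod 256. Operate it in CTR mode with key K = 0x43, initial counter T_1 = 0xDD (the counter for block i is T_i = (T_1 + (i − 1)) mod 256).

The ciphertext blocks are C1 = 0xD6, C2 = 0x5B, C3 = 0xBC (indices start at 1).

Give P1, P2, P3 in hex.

CTR decryption: S_i = E(K, T_i) where T_i is the counter for block i; P_i = C_i ⊕ S_i.
P1: T = 0xDD, S = E(K, T) = 0x20; 0xD6 ⊕ 0x20 = 0xF6.
P2: T = 0xDE, S = E(K, T) = 0x21; 0x5B ⊕ 0x21 = 0x7A.
P3: T = 0xDF, S = E(K, T) = 0x22; 0xBC ⊕ 0x22 = 0x9E.

P1 = 0xF6, P2 = 0x7A, P3 = 0x9E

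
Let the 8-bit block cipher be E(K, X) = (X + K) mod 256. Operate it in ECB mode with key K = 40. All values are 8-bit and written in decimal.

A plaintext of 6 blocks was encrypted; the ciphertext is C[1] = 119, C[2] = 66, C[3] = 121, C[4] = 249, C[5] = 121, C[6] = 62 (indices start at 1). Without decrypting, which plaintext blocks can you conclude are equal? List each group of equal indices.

P[3] = P[5]

ECB encrypts each block independently with the same key, so equal ciphertext blocks imply equal plaintext blocks.
C[3] = C[5] = 121, so P[3] = P[5].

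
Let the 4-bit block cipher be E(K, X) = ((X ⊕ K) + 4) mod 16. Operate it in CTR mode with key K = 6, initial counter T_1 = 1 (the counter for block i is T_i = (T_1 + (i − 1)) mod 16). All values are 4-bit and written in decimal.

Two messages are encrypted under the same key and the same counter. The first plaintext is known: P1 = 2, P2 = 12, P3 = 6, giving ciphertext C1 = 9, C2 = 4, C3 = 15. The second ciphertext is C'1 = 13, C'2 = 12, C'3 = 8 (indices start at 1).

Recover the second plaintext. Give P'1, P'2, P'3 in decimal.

P'1 = 6, P'2 = 4, P'3 = 1

In CTR with a reused counter, both messages share the same keystream S_i, so C_i ⊕ C'_i = P_i ⊕ P'_i and thus P'_i = P_i ⊕ C_i ⊕ C'_i.
P'1: 2 ⊕ 9 ⊕ 13 = 6.
P'2: 12 ⊕ 4 ⊕ 12 = 4.
P'3: 6 ⊕ 15 ⊕ 8 = 1.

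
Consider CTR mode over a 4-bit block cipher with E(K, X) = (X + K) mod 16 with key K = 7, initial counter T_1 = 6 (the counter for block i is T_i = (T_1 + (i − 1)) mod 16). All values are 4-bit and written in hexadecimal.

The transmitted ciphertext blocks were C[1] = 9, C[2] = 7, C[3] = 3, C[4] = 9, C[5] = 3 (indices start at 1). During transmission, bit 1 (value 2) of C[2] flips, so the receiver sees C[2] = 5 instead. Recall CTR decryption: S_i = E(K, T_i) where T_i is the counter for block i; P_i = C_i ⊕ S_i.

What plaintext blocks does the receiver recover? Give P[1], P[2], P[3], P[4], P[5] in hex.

P[1] = 4, P[2] = B, P[3] = C, P[4] = 9, P[5] = 2

Only C[2] changed, to 5. In CTR, a change in C_i flips the same bit in P_i only; the keystream is unaffected. Decrypting the received ciphertext:
P[1]: T = 6, S = E(K, T) = D; 9 ⊕ D = 4.
P[2]: T = 7, S = E(K, T) = E; 5 ⊕ E = B.
P[3]: T = 8, S = E(K, T) = F; 3 ⊕ F = C.
P[4]: T = 9, S = E(K, T) = 0; 9 ⊕ 0 = 9.
P[5]: T = A, S = E(K, T) = 1; 3 ⊕ 1 = 2.
Blocks that differ from the original plaintext: P[2].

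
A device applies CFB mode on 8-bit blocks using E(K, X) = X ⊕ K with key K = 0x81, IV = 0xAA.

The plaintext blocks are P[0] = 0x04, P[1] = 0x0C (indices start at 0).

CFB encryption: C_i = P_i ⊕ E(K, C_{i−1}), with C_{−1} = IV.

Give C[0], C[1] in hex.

C[0]: E(K, 0xAA) = 0x2B; 0x04 ⊕ 0x2B = 0x2F.
C[1]: E(K, 0x2F) = 0xAE; 0x0C ⊕ 0xAE = 0xA2.

C[0] = 0x2F, C[1] = 0xA2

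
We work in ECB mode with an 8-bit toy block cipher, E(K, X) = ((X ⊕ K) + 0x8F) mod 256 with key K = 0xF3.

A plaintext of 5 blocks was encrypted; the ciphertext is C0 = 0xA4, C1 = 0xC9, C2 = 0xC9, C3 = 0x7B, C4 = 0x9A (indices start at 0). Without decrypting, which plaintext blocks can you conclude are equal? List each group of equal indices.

ECB encrypts each block independently with the same key, so equal ciphertext blocks imply equal plaintext blocks.
C1 = C2 = 0xC9, so P1 = P2.

P1 = P2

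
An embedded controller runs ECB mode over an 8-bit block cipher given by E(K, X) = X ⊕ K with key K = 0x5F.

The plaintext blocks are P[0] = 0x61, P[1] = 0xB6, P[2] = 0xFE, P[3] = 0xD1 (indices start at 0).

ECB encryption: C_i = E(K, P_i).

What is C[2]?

C[2] = 0xA1

C[2]: E(K, 0xFE) = 0xA1.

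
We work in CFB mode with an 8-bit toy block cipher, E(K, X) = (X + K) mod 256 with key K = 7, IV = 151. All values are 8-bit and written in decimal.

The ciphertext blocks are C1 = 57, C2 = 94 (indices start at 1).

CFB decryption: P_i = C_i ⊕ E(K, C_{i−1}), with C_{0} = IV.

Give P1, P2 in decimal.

P1 = 167, P2 = 30

P1: E(K, 151) = 158; 57 ⊕ 158 = 167.
P2: E(K, 57) = 64; 94 ⊕ 64 = 30.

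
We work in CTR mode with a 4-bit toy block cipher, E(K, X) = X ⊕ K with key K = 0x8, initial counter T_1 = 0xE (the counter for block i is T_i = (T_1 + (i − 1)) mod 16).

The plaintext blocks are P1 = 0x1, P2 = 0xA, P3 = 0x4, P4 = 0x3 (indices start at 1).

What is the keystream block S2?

CTR encryption: S_i = E(K, T_i) where T_i is the counter for block i; C_i = P_i ⊕ S_i.
C1: T = 0xE, S = E(K, T) = 0x6; 0x1 ⊕ 0x6 = 0x7.
C2: T = 0xF, S = E(K, T) = 0x7; 0xA ⊕ 0x7 = 0xD.
So S2 = 0x7.

0x7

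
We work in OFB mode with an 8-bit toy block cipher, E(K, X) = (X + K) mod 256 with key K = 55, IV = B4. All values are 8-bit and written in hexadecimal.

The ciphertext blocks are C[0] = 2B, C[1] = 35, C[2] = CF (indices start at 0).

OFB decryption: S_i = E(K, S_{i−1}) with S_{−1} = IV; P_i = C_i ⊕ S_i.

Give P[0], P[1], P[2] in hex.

P[0] = 22, P[1] = 6B, P[2] = 7C

P[0]: S = E(K, B4) = 09; 2B ⊕ 09 = 22.
P[1]: S = E(K, 09) = 5E; 35 ⊕ 5E = 6B.
P[2]: S = E(K, 5E) = B3; CF ⊕ B3 = 7C.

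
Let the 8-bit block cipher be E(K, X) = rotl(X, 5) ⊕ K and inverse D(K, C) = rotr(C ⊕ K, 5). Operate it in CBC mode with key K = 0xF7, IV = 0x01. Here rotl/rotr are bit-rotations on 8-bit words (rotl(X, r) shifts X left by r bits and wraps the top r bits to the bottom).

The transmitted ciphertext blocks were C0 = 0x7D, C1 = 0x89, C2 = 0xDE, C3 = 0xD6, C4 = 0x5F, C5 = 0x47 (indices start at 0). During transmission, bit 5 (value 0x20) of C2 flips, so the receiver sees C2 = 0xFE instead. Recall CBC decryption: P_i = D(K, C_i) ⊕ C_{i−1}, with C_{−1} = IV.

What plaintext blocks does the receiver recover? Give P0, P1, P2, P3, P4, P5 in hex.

P0 = 0x55, P1 = 0x8E, P2 = 0xC1, P3 = 0xF7, P4 = 0x93, P5 = 0xDA

Only C2 changed, to 0xFE. In CBC, a change in C_i garbles P_i and flips the same bit in P_{i+1}. Decrypting the received ciphertext:
P0: D(K, 0x7D) = 0x54; 0x54 ⊕ 0x01 = 0x55.
P1: D(K, 0x89) = 0xF3; 0xF3 ⊕ 0x7D = 0x8E.
P2: D(K, 0xFE) = 0x48; 0x48 ⊕ 0x89 = 0xC1.
P3: D(K, 0xD6) = 0x09; 0x09 ⊕ 0xFE = 0xF7.
P4: D(K, 0x5F) = 0x45; 0x45 ⊕ 0xD6 = 0x93.
P5: D(K, 0x47) = 0x85; 0x85 ⊕ 0x5F = 0xDA.
Blocks that differ from the original plaintext: P2, P3.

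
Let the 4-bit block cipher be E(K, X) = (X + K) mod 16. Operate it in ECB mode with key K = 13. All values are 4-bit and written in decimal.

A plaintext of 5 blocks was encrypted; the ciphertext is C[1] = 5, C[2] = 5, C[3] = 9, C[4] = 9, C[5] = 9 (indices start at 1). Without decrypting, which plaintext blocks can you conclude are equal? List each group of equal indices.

P[1] = P[2]; P[3] = P[4] = P[5]

ECB encrypts each block independently with the same key, so equal ciphertext blocks imply equal plaintext blocks.
C[1] = C[2] = 5, so P[1] = P[2].
C[3] = C[4] = C[5] = 9, so P[3] = P[4] = P[5].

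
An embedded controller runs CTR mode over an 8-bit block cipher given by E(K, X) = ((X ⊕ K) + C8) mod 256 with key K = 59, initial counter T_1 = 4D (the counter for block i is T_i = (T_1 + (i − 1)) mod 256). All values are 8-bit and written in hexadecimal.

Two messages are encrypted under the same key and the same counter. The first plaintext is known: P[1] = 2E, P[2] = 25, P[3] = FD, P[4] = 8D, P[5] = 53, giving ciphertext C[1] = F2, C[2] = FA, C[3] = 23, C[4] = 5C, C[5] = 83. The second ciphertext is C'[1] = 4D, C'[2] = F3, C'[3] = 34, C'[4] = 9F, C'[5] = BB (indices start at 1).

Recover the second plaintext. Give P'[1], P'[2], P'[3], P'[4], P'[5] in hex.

P'[1] = 91, P'[2] = 2C, P'[3] = EA, P'[4] = 4E, P'[5] = 6B

In CTR with a reused counter, both messages share the same keystream S_i, so C_i ⊕ C'_i = P_i ⊕ P'_i and thus P'_i = P_i ⊕ C_i ⊕ C'_i.
P'[1]: 2E ⊕ F2 ⊕ 4D = 91.
P'[2]: 25 ⊕ FA ⊕ F3 = 2C.
P'[3]: FD ⊕ 23 ⊕ 34 = EA.
P'[4]: 8D ⊕ 5C ⊕ 9F = 4E.
P'[5]: 53 ⊕ 83 ⊕ BB = 6B.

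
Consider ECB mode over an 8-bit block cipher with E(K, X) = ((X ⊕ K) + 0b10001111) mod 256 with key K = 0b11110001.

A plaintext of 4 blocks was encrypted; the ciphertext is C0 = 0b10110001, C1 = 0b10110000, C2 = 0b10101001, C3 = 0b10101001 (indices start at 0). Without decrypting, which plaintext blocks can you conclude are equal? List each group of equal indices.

ECB encrypts each block independently with the same key, so equal ciphertext blocks imply equal plaintext blocks.
C2 = C3 = 0b10101001, so P2 = P3.

P2 = P3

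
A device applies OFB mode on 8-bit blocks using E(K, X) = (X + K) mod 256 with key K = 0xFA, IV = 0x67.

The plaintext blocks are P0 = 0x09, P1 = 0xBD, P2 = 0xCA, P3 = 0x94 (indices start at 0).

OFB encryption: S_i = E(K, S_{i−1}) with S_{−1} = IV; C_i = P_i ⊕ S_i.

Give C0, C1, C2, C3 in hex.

C0: S = E(K, 0x67) = 0x61; 0x09 ⊕ 0x61 = 0x68.
C1: S = E(K, 0x61) = 0x5B; 0xBD ⊕ 0x5B = 0xE6.
C2: S = E(K, 0x5B) = 0x55; 0xCA ⊕ 0x55 = 0x9F.
C3: S = E(K, 0x55) = 0x4F; 0x94 ⊕ 0x4F = 0xDB.

C0 = 0x68, C1 = 0xE6, C2 = 0x9F, C3 = 0xDB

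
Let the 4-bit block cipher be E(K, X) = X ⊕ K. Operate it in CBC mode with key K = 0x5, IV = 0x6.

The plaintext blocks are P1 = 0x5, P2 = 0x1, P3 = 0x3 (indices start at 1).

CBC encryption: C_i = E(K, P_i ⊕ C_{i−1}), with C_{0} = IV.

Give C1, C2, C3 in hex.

C1 = 0x6, C2 = 0x2, C3 = 0x4

C1: P1 ⊕ 0x6 = 0x3; E(K, 0x3) = 0x6.
C2: P2 ⊕ 0x6 = 0x7; E(K, 0x7) = 0x2.
C3: P3 ⊕ 0x2 = 0x1; E(K, 0x1) = 0x4.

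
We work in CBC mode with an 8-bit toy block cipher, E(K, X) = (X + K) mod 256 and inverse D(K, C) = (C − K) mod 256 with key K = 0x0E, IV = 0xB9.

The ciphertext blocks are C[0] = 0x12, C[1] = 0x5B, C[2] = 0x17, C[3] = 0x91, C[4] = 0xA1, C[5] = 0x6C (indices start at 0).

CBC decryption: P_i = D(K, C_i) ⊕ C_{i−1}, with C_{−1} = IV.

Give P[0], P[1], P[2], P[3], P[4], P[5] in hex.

P[0] = 0xBD, P[1] = 0x5F, P[2] = 0x52, P[3] = 0x94, P[4] = 0x02, P[5] = 0xFF

P[0]: D(K, 0x12) = 0x04; 0x04 ⊕ 0xB9 = 0xBD.
P[1]: D(K, 0x5B) = 0x4D; 0x4D ⊕ 0x12 = 0x5F.
P[2]: D(K, 0x17) = 0x09; 0x09 ⊕ 0x5B = 0x52.
P[3]: D(K, 0x91) = 0x83; 0x83 ⊕ 0x17 = 0x94.
P[4]: D(K, 0xA1) = 0x93; 0x93 ⊕ 0x91 = 0x02.
P[5]: D(K, 0x6C) = 0x5E; 0x5E ⊕ 0xA1 = 0xFF.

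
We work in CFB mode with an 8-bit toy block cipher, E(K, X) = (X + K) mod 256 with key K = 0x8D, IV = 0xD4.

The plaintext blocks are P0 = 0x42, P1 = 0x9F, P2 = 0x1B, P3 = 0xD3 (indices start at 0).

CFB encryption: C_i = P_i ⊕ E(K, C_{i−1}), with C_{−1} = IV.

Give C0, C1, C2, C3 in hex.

C0: E(K, 0xD4) = 0x61; 0x42 ⊕ 0x61 = 0x23.
C1: E(K, 0x23) = 0xB0; 0x9F ⊕ 0xB0 = 0x2F.
C2: E(K, 0x2F) = 0xBC; 0x1B ⊕ 0xBC = 0xA7.
C3: E(K, 0xA7) = 0x34; 0xD3 ⊕ 0x34 = 0xE7.

C0 = 0x23, C1 = 0x2F, C2 = 0xA7, C3 = 0xE7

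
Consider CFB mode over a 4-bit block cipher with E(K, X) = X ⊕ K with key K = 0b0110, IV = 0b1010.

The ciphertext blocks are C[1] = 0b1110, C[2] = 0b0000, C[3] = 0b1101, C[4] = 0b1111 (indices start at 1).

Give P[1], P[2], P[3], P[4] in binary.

CFB decryption: P_i = C_i ⊕ E(K, C_{i−1}), with C_{0} = IV.
P[1]: E(K, 0b1010) = 0b1100; 0b1110 ⊕ 0b1100 = 0b0010.
P[2]: E(K, 0b1110) = 0b1000; 0b0000 ⊕ 0b1000 = 0b1000.
P[3]: E(K, 0b0000) = 0b0110; 0b1101 ⊕ 0b0110 = 0b1011.
P[4]: E(K, 0b1101) = 0b1011; 0b1111 ⊕ 0b1011 = 0b0100.

P[1] = 0b0010, P[2] = 0b1000, P[3] = 0b1011, P[4] = 0b0100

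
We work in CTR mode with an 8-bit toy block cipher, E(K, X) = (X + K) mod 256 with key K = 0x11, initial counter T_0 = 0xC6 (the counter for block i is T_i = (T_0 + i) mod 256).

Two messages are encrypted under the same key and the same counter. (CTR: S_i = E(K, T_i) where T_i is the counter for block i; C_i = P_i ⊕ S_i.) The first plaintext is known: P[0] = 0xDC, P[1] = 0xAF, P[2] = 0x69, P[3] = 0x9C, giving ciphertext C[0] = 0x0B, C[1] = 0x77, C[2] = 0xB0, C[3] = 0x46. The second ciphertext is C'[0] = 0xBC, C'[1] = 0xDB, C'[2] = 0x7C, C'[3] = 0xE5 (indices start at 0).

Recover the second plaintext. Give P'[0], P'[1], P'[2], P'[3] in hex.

P'[0] = 0x6B, P'[1] = 0x03, P'[2] = 0xA5, P'[3] = 0x3F

In CTR with a reused counter, both messages share the same keystream S_i, so C_i ⊕ C'_i = P_i ⊕ P'_i and thus P'_i = P_i ⊕ C_i ⊕ C'_i.
P'[0]: 0xDC ⊕ 0x0B ⊕ 0xBC = 0x6B.
P'[1]: 0xAF ⊕ 0x77 ⊕ 0xDB = 0x03.
P'[2]: 0x69 ⊕ 0xB0 ⊕ 0x7C = 0xA5.
P'[3]: 0x9C ⊕ 0x46 ⊕ 0xE5 = 0x3F.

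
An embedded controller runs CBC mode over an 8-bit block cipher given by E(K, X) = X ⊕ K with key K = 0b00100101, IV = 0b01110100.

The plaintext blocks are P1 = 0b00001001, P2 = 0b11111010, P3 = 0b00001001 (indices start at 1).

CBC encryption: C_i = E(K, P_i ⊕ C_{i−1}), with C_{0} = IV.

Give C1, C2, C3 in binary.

C1: P1 ⊕ 0b01110100 = 0b01111101; E(K, 0b01111101) = 0b01011000.
C2: P2 ⊕ 0b01011000 = 0b10100010; E(K, 0b10100010) = 0b10000111.
C3: P3 ⊕ 0b10000111 = 0b10001110; E(K, 0b10001110) = 0b10101011.

C1 = 0b01011000, C2 = 0b10000111, C3 = 0b10101011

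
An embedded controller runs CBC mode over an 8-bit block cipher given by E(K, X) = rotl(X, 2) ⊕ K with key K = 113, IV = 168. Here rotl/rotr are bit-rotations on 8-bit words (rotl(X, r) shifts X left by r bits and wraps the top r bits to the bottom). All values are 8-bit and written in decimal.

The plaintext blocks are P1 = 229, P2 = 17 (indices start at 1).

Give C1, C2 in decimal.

C1 = 68, C2 = 36

CBC encryption: C_i = E(K, P_i ⊕ C_{i−1}), with C_{0} = IV.
C1: P1 ⊕ 168 = 77; E(K, 77) = 68.
C2: P2 ⊕ 68 = 85; E(K, 85) = 36.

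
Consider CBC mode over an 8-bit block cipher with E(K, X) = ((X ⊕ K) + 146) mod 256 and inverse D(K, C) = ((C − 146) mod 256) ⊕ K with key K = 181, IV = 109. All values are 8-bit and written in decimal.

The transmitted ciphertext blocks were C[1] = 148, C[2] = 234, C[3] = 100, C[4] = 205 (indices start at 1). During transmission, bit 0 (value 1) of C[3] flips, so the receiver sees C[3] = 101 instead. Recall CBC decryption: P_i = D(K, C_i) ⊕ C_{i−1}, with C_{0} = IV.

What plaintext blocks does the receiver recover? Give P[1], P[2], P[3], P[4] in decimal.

P[1] = 218, P[2] = 121, P[3] = 140, P[4] = 235

Only C[3] changed, to 101. In CBC, a change in C_i garbles P_i and flips the same bit in P_{i+1}. Decrypting the received ciphertext:
P[1]: D(K, 148) = 183; 183 ⊕ 109 = 218.
P[2]: D(K, 234) = 237; 237 ⊕ 148 = 121.
P[3]: D(K, 101) = 102; 102 ⊕ 234 = 140.
P[4]: D(K, 205) = 142; 142 ⊕ 101 = 235.
Blocks that differ from the original plaintext: P[3], P[4].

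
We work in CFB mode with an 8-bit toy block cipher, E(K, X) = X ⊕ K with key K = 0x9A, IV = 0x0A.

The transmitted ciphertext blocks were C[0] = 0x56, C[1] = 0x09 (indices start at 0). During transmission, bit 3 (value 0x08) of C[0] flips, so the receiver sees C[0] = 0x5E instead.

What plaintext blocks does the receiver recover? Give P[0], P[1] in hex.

CFB decryption: P_i = C_i ⊕ E(K, C_{i−1}), with C_{−1} = IV.
Only C[0] changed, to 0x5E. In CFB, a change in C_i flips the same bit in P_i and garbles P_{i+1}. Decrypting the received ciphertext:
P[0]: E(K, 0x0A) = 0x90; 0x5E ⊕ 0x90 = 0xCE.
P[1]: E(K, 0x5E) = 0xC4; 0x09 ⊕ 0xC4 = 0xCD.
Blocks that differ from the original plaintext: P[0], P[1].

P[0] = 0xCE, P[1] = 0xCD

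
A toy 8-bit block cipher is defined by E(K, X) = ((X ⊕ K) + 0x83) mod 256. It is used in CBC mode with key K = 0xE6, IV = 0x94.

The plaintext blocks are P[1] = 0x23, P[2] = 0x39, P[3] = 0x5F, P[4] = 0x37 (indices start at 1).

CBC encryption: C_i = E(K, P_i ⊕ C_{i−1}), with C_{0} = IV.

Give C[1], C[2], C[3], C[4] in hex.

C[1] = 0xD4, C[2] = 0x8E, C[3] = 0xBA, C[4] = 0xEE

C[1]: P[1] ⊕ 0x94 = 0xB7; E(K, 0xB7) = 0xD4.
C[2]: P[2] ⊕ 0xD4 = 0xED; E(K, 0xED) = 0x8E.
C[3]: P[3] ⊕ 0x8E = 0xD1; E(K, 0xD1) = 0xBA.
C[4]: P[4] ⊕ 0xBA = 0x8D; E(K, 0x8D) = 0xEE.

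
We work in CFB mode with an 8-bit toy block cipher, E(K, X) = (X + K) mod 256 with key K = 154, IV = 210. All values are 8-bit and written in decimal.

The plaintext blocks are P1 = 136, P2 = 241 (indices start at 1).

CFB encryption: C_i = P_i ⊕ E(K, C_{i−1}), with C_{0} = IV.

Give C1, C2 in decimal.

C1 = 228, C2 = 143

C1: E(K, 210) = 108; 136 ⊕ 108 = 228.
C2: E(K, 228) = 126; 241 ⊕ 126 = 143.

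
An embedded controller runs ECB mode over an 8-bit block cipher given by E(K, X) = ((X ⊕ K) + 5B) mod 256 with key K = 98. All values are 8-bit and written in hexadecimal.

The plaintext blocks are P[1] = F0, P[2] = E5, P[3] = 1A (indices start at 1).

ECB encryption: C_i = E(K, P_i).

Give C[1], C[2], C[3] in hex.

C[1]: E(K, F0) = C3.
C[2]: E(K, E5) = D8.
C[3]: E(K, 1A) = DD.

C[1] = C3, C[2] = D8, C[3] = DD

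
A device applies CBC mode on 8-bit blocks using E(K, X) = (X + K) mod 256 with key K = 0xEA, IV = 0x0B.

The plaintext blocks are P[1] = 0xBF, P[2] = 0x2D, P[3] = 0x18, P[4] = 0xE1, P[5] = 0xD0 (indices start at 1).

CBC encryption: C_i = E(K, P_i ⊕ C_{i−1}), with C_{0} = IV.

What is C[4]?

C[1]: P[1] ⊕ 0x0B = 0xB4; E(K, 0xB4) = 0x9E.
C[2]: P[2] ⊕ 0x9E = 0xB3; E(K, 0xB3) = 0x9D.
C[3]: P[3] ⊕ 0x9D = 0x85; E(K, 0x85) = 0x6F.
C[4]: P[4] ⊕ 0x6F = 0x8E; E(K, 0x8E) = 0x78.

C[4] = 0x78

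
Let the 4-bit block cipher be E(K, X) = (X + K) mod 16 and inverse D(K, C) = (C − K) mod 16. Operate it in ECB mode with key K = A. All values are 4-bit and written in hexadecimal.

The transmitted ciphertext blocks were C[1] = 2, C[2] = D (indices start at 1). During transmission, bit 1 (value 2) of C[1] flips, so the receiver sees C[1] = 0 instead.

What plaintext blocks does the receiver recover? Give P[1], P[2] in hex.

P[1] = 6, P[2] = 3

ECB decryption: P_i = D(K, C_i).
Only C[1] changed, to 0. In ECB, a change in C_i affects only P_i. Decrypting the received ciphertext:
P[1]: D(K, 0) = 6.
P[2]: D(K, D) = 3.
Blocks that differ from the original plaintext: P[1].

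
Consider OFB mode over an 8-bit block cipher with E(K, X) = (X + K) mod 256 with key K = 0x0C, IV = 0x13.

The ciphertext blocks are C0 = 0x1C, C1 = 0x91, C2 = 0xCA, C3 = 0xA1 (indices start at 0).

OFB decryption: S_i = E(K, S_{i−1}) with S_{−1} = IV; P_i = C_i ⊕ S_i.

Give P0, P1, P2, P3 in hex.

P0 = 0x03, P1 = 0xBA, P2 = 0xFD, P3 = 0xE2

P0: S = E(K, 0x13) = 0x1F; 0x1C ⊕ 0x1F = 0x03.
P1: S = E(K, 0x1F) = 0x2B; 0x91 ⊕ 0x2B = 0xBA.
P2: S = E(K, 0x2B) = 0x37; 0xCA ⊕ 0x37 = 0xFD.
P3: S = E(K, 0x37) = 0x43; 0xA1 ⊕ 0x43 = 0xE2.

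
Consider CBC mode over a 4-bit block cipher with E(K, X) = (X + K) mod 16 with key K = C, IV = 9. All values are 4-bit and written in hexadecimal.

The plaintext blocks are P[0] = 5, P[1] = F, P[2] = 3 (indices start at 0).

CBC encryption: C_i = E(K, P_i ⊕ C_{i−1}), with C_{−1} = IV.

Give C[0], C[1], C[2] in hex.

C[0]: P[0] ⊕ 9 = C; E(K, C) = 8.
C[1]: P[1] ⊕ 8 = 7; E(K, 7) = 3.
C[2]: P[2] ⊕ 3 = 0; E(K, 0) = C.

C[0] = 8, C[1] = 3, C[2] = C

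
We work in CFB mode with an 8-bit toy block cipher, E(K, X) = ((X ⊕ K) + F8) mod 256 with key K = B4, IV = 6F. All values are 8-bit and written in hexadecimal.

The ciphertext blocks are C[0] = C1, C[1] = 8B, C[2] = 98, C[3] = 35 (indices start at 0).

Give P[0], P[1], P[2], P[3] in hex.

CFB decryption: P_i = C_i ⊕ E(K, C_{i−1}), with C_{−1} = IV.
P[0]: E(K, 6F) = D3; C1 ⊕ D3 = 12.
P[1]: E(K, C1) = 6D; 8B ⊕ 6D = E6.
P[2]: E(K, 8B) = 37; 98 ⊕ 37 = AF.
P[3]: E(K, 98) = 24; 35 ⊕ 24 = 11.

P[0] = 12, P[1] = E6, P[2] = AF, P[3] = 11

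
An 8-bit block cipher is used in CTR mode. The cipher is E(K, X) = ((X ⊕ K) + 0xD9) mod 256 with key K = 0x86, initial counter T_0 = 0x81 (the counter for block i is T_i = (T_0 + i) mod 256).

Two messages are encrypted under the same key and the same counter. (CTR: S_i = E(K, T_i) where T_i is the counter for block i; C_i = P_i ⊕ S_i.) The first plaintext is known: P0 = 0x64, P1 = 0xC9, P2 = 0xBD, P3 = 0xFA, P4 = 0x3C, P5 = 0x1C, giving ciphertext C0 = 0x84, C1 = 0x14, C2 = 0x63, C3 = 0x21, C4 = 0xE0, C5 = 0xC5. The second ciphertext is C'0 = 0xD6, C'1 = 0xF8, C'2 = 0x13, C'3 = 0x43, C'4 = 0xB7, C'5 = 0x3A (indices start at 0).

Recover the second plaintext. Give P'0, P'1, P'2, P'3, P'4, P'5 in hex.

In CTR with a reused counter, both messages share the same keystream S_i, so C_i ⊕ C'_i = P_i ⊕ P'_i and thus P'_i = P_i ⊕ C_i ⊕ C'_i.
P'0: 0x64 ⊕ 0x84 ⊕ 0xD6 = 0x36.
P'1: 0xC9 ⊕ 0x14 ⊕ 0xF8 = 0x25.
P'2: 0xBD ⊕ 0x63 ⊕ 0x13 = 0xCD.
P'3: 0xFA ⊕ 0x21 ⊕ 0x43 = 0x98.
P'4: 0x3C ⊕ 0xE0 ⊕ 0xB7 = 0x6B.
P'5: 0x1C ⊕ 0xC5 ⊕ 0x3A = 0xE3.

P'0 = 0x36, P'1 = 0x25, P'2 = 0xCD, P'3 = 0x98, P'4 = 0x6B, P'5 = 0xE3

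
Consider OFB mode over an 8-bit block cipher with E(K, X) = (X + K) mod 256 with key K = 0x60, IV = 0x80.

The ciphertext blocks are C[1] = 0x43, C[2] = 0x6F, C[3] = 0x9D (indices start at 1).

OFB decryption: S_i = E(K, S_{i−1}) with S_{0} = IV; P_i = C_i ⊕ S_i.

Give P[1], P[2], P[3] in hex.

P[1] = 0xA3, P[2] = 0x2F, P[3] = 0x3D

P[1]: S = E(K, 0x80) = 0xE0; 0x43 ⊕ 0xE0 = 0xA3.
P[2]: S = E(K, 0xE0) = 0x40; 0x6F ⊕ 0x40 = 0x2F.
P[3]: S = E(K, 0x40) = 0xA0; 0x9D ⊕ 0xA0 = 0x3D.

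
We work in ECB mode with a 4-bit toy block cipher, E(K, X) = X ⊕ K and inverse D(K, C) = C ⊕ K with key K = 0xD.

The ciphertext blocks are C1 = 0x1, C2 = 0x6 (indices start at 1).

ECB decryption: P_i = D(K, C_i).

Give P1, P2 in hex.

P1 = 0xC, P2 = 0xB

P1: D(K, 0x1) = 0xC.
P2: D(K, 0x6) = 0xB.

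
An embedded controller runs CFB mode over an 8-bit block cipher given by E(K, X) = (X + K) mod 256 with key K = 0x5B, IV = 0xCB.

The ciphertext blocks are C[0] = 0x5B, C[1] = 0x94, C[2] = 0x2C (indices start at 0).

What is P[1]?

CFB decryption: P_i = C_i ⊕ E(K, C_{i−1}), with C_{−1} = IV.
P[1]: E(K, 0x5B) = 0xB6; 0x94 ⊕ 0xB6 = 0x22.

P[1] = 0x22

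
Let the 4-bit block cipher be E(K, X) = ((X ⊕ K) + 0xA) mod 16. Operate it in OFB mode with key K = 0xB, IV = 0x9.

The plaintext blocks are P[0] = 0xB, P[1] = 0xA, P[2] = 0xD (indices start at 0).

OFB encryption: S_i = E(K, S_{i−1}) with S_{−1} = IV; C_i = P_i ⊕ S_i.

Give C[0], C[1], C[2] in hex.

C[0] = 0x7, C[1] = 0xB, C[2] = 0x9

C[0]: S = E(K, 0x9) = 0xC; 0xB ⊕ 0xC = 0x7.
C[1]: S = E(K, 0xC) = 0x1; 0xA ⊕ 0x1 = 0xB.
C[2]: S = E(K, 0x1) = 0x4; 0xD ⊕ 0x4 = 0x9.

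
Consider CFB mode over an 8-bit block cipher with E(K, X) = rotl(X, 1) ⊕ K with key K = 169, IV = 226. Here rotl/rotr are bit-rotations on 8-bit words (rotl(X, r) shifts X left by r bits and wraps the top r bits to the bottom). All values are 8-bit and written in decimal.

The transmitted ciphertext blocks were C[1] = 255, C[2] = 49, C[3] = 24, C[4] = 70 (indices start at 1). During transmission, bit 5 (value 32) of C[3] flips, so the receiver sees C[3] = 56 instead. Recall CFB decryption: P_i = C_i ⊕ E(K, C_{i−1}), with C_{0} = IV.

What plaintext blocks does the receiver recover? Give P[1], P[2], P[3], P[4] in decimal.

P[1] = 147, P[2] = 103, P[3] = 243, P[4] = 159

Only C[3] changed, to 56. In CFB, a change in C_i flips the same bit in P_i and garbles P_{i+1}. Decrypting the received ciphertext:
P[1]: E(K, 226) = 108; 255 ⊕ 108 = 147.
P[2]: E(K, 255) = 86; 49 ⊕ 86 = 103.
P[3]: E(K, 49) = 203; 56 ⊕ 203 = 243.
P[4]: E(K, 56) = 217; 70 ⊕ 217 = 159.
Blocks that differ from the original plaintext: P[3], P[4].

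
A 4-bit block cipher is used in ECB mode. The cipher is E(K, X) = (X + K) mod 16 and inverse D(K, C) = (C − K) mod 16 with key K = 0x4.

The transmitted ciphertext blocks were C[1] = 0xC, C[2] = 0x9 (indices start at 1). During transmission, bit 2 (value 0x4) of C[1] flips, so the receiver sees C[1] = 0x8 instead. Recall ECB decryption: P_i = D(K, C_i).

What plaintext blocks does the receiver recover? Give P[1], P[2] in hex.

Only C[1] changed, to 0x8. In ECB, a change in C_i affects only P_i. Decrypting the received ciphertext:
P[1]: D(K, 0x8) = 0x4.
P[2]: D(K, 0x9) = 0x5.
Blocks that differ from the original plaintext: P[1].

P[1] = 0x4, P[2] = 0x5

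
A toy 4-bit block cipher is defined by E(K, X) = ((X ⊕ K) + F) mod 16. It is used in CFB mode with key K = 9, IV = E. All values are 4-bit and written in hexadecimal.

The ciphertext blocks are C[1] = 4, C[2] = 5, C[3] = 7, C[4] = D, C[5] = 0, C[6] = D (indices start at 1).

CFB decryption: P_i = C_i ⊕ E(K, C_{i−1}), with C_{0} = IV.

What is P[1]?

P[1]: E(K, E) = 6; 4 ⊕ 6 = 2.

P[1] = 2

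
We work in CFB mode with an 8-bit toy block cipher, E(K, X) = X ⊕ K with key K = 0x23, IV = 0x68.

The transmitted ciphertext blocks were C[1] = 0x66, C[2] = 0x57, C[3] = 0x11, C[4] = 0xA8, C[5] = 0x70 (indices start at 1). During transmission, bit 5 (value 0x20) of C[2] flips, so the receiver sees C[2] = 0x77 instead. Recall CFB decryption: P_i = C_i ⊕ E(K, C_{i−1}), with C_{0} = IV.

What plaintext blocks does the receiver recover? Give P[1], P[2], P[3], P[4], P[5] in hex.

Only C[2] changed, to 0x77. In CFB, a change in C_i flips the same bit in P_i and garbles P_{i+1}. Decrypting the received ciphertext:
P[1]: E(K, 0x68) = 0x4B; 0x66 ⊕ 0x4B = 0x2D.
P[2]: E(K, 0x66) = 0x45; 0x77 ⊕ 0x45 = 0x32.
P[3]: E(K, 0x77) = 0x54; 0x11 ⊕ 0x54 = 0x45.
P[4]: E(K, 0x11) = 0x32; 0xA8 ⊕ 0x32 = 0x9A.
P[5]: E(K, 0xA8) = 0x8B; 0x70 ⊕ 0x8B = 0xFB.
Blocks that differ from the original plaintext: P[2], P[3].

P[1] = 0x2D, P[2] = 0x32, P[3] = 0x45, P[4] = 0x9A, P[5] = 0xFB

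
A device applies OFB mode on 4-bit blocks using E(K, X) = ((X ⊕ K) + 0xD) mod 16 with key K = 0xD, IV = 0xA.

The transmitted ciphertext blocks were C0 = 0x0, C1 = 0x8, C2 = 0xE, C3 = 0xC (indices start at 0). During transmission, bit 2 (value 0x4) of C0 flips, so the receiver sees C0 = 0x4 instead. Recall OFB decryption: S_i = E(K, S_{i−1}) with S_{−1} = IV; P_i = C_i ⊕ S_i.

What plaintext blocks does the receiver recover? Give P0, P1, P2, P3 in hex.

Only C0 changed, to 0x4. In OFB, a change in C_i flips the same bit in P_i only; the keystream is unaffected. Decrypting the received ciphertext:
P0: S = E(K, 0xA) = 0x4; 0x4 ⊕ 0x4 = 0x0.
P1: S = E(K, 0x4) = 0x6; 0x8 ⊕ 0x6 = 0xE.
P2: S = E(K, 0x6) = 0x8; 0xE ⊕ 0x8 = 0x6.
P3: S = E(K, 0x8) = 0x2; 0xC ⊕ 0x2 = 0xE.
Blocks that differ from the original plaintext: P0.

P0 = 0x0, P1 = 0xE, P2 = 0x6, P3 = 0xE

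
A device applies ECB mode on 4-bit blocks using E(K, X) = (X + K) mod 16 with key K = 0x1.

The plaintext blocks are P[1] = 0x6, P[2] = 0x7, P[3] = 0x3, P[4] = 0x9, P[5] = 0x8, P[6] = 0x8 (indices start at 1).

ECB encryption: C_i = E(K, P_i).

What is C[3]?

C[3]: E(K, 0x3) = 0x4.

C[3] = 0x4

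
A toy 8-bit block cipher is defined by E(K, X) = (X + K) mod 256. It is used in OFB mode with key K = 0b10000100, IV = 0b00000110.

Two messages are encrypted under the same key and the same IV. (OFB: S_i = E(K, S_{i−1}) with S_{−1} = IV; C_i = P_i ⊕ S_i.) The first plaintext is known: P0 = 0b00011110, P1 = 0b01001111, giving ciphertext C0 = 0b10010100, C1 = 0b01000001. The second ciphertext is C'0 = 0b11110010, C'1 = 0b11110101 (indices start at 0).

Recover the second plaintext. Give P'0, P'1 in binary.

In OFB with a reused IV, both messages share the same keystream S_i, so C_i ⊕ C'_i = P_i ⊕ P'_i and thus P'_i = P_i ⊕ C_i ⊕ C'_i.
P'0: 0b00011110 ⊕ 0b10010100 ⊕ 0b11110010 = 0b01111000.
P'1: 0b01001111 ⊕ 0b01000001 ⊕ 0b11110101 = 0b11111011.

P'0 = 0b01111000, P'1 = 0b11111011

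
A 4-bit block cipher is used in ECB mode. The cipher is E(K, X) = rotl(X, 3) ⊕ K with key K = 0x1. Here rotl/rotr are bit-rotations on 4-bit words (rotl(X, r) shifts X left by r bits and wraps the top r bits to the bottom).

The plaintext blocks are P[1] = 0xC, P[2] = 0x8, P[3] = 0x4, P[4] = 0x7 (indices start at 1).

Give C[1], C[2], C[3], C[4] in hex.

C[1] = 0x7, C[2] = 0x5, C[3] = 0x3, C[4] = 0xA

ECB encryption: C_i = E(K, P_i).
C[1]: E(K, 0xC) = 0x7.
C[2]: E(K, 0x8) = 0x5.
C[3]: E(K, 0x4) = 0x3.
C[4]: E(K, 0x7) = 0xA.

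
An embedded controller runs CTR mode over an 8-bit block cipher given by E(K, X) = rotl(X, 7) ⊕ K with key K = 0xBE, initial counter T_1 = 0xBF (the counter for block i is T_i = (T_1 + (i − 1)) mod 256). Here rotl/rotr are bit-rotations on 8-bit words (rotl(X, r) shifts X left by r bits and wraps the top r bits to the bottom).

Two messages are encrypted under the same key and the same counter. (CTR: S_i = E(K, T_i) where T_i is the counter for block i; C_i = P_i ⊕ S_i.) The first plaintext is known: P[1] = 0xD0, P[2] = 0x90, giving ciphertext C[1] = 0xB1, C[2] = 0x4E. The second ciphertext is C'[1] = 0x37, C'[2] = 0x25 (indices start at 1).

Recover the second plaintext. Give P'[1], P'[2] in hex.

P'[1] = 0x56, P'[2] = 0xFB

In CTR with a reused counter, both messages share the same keystream S_i, so C_i ⊕ C'_i = P_i ⊕ P'_i and thus P'_i = P_i ⊕ C_i ⊕ C'_i.
P'[1]: 0xD0 ⊕ 0xB1 ⊕ 0x37 = 0x56.
P'[2]: 0x90 ⊕ 0x4E ⊕ 0x25 = 0xFB.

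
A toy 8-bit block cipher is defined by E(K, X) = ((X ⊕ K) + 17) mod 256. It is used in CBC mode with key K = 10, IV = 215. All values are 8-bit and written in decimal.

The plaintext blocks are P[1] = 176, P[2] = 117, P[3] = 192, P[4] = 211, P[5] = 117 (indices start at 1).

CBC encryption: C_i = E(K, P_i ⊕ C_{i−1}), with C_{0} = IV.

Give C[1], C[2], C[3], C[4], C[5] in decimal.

C[1]: P[1] ⊕ 215 = 103; E(K, 103) = 126.
C[2]: P[2] ⊕ 126 = 11; E(K, 11) = 18.
C[3]: P[3] ⊕ 18 = 210; E(K, 210) = 233.
C[4]: P[4] ⊕ 233 = 58; E(K, 58) = 65.
C[5]: P[5] ⊕ 65 = 52; E(K, 52) = 79.

C[1] = 126, C[2] = 18, C[3] = 233, C[4] = 65, C[5] = 79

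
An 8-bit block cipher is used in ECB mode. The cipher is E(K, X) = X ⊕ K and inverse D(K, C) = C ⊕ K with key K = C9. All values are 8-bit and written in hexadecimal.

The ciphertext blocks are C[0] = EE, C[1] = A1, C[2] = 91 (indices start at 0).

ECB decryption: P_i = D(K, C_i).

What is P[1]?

P[1]: D(K, A1) = 68.

P[1] = 68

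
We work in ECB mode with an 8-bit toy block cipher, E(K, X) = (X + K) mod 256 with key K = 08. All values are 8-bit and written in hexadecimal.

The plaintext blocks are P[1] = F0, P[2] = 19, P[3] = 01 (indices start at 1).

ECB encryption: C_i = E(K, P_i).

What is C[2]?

C[2]: E(K, 19) = 21.

C[2] = 21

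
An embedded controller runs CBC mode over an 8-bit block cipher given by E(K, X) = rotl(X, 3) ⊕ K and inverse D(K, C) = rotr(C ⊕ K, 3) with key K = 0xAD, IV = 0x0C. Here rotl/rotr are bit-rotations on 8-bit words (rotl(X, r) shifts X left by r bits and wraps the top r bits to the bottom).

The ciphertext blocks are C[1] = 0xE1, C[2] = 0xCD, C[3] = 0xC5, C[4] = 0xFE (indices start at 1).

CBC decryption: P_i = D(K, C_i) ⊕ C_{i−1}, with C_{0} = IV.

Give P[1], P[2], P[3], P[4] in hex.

P[1]: D(K, 0xE1) = 0x89; 0x89 ⊕ 0x0C = 0x85.
P[2]: D(K, 0xCD) = 0x0C; 0x0C ⊕ 0xE1 = 0xED.
P[3]: D(K, 0xC5) = 0x0D; 0x0D ⊕ 0xCD = 0xC0.
P[4]: D(K, 0xFE) = 0x6A; 0x6A ⊕ 0xC5 = 0xAF.

P[1] = 0x85, P[2] = 0xED, P[3] = 0xC0, P[4] = 0xAF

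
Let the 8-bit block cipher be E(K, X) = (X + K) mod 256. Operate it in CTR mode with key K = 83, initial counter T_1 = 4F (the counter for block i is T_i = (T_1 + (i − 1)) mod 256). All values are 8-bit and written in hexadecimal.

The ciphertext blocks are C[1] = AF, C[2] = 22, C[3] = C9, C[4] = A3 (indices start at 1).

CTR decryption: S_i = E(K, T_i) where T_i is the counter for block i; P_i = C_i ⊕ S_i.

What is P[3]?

P[3] = 1D

P[3]: T = 51, S = E(K, T) = D4; C9 ⊕ D4 = 1D.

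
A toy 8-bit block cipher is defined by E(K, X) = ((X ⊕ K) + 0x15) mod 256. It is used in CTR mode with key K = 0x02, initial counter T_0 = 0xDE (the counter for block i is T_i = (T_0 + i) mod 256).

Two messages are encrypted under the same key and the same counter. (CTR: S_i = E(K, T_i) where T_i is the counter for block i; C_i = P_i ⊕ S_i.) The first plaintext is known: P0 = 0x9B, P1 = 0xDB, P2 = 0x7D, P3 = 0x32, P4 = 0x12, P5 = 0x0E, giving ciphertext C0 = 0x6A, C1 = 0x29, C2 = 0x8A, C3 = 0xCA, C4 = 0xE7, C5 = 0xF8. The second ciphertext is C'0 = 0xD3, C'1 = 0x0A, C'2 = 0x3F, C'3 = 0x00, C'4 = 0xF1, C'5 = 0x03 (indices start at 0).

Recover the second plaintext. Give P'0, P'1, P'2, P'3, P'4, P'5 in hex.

P'0 = 0x22, P'1 = 0xF8, P'2 = 0xC8, P'3 = 0xF8, P'4 = 0x04, P'5 = 0xF5

In CTR with a reused counter, both messages share the same keystream S_i, so C_i ⊕ C'_i = P_i ⊕ P'_i and thus P'_i = P_i ⊕ C_i ⊕ C'_i.
P'0: 0x9B ⊕ 0x6A ⊕ 0xD3 = 0x22.
P'1: 0xDB ⊕ 0x29 ⊕ 0x0A = 0xF8.
P'2: 0x7D ⊕ 0x8A ⊕ 0x3F = 0xC8.
P'3: 0x32 ⊕ 0xCA ⊕ 0x00 = 0xF8.
P'4: 0x12 ⊕ 0xE7 ⊕ 0xF1 = 0x04.
P'5: 0x0E ⊕ 0xF8 ⊕ 0x03 = 0xF5.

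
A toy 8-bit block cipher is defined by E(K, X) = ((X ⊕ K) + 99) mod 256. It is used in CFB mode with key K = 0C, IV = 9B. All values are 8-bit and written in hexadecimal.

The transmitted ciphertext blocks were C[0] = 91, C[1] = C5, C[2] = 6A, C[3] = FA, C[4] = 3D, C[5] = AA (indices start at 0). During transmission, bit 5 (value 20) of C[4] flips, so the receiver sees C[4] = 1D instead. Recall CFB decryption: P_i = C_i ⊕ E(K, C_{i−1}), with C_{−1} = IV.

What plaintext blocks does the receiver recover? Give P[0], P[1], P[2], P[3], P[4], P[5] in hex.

P[0] = A1, P[1] = F3, P[2] = 08, P[3] = 05, P[4] = 92, P[5] = 00

Only C[4] changed, to 1D. In CFB, a change in C_i flips the same bit in P_i and garbles P_{i+1}. Decrypting the received ciphertext:
P[0]: E(K, 9B) = 30; 91 ⊕ 30 = A1.
P[1]: E(K, 91) = 36; C5 ⊕ 36 = F3.
P[2]: E(K, C5) = 62; 6A ⊕ 62 = 08.
P[3]: E(K, 6A) = FF; FA ⊕ FF = 05.
P[4]: E(K, FA) = 8F; 1D ⊕ 8F = 92.
P[5]: E(K, 1D) = AA; AA ⊕ AA = 00.
Blocks that differ from the original plaintext: P[4], P[5].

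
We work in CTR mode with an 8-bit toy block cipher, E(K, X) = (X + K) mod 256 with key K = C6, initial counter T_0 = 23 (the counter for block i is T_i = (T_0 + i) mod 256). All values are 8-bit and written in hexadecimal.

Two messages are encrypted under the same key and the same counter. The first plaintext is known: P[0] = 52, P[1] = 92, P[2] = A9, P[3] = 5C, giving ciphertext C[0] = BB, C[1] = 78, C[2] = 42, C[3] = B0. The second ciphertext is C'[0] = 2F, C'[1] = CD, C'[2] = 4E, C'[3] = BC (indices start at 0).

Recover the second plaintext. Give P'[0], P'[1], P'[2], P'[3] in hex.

P'[0] = C6, P'[1] = 27, P'[2] = A5, P'[3] = 50

In CTR with a reused counter, both messages share the same keystream S_i, so C_i ⊕ C'_i = P_i ⊕ P'_i and thus P'_i = P_i ⊕ C_i ⊕ C'_i.
P'[0]: 52 ⊕ BB ⊕ 2F = C6.
P'[1]: 92 ⊕ 78 ⊕ CD = 27.
P'[2]: A9 ⊕ 42 ⊕ 4E = A5.
P'[3]: 5C ⊕ B0 ⊕ BC = 50.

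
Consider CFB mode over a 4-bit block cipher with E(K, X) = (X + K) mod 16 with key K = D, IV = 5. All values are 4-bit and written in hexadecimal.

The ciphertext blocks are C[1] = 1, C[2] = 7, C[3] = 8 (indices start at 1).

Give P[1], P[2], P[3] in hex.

CFB decryption: P_i = C_i ⊕ E(K, C_{i−1}), with C_{0} = IV.
P[1]: E(K, 5) = 2; 1 ⊕ 2 = 3.
P[2]: E(K, 1) = E; 7 ⊕ E = 9.
P[3]: E(K, 7) = 4; 8 ⊕ 4 = C.

P[1] = 3, P[2] = 9, P[3] = C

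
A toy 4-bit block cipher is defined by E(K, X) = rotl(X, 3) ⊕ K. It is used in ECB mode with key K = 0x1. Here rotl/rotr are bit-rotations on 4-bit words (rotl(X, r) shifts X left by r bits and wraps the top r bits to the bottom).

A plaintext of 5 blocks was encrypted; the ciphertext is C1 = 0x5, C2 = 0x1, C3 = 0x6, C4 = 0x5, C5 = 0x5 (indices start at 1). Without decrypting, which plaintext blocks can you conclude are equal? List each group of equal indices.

ECB encrypts each block independently with the same key, so equal ciphertext blocks imply equal plaintext blocks.
C1 = C4 = C5 = 0x5, so P1 = P4 = P5.

P1 = P4 = P5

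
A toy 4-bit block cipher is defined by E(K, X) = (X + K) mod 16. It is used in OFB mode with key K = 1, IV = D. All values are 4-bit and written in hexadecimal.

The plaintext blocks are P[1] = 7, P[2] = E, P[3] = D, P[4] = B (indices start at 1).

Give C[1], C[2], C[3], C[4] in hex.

C[1] = 9, C[2] = 1, C[3] = D, C[4] = A

OFB encryption: S_i = E(K, S_{i−1}) with S_{0} = IV; C_i = P_i ⊕ S_i.
C[1]: S = E(K, D) = E; 7 ⊕ E = 9.
C[2]: S = E(K, E) = F; E ⊕ F = 1.
C[3]: S = E(K, F) = 0; D ⊕ 0 = D.
C[4]: S = E(K, 0) = 1; B ⊕ 1 = A.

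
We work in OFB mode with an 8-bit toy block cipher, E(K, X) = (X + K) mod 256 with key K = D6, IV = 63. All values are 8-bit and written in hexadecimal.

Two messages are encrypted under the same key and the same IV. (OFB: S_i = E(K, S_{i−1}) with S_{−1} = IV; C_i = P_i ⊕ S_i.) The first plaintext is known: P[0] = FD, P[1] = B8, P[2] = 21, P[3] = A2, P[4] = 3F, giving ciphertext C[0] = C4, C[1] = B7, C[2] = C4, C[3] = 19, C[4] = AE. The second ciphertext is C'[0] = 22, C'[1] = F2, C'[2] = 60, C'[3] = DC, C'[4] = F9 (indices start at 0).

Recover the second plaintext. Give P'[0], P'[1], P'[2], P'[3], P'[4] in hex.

In OFB with a reused IV, both messages share the same keystream S_i, so C_i ⊕ C'_i = P_i ⊕ P'_i and thus P'_i = P_i ⊕ C_i ⊕ C'_i.
P'[0]: FD ⊕ C4 ⊕ 22 = 1B.
P'[1]: B8 ⊕ B7 ⊕ F2 = FD.
P'[2]: 21 ⊕ C4 ⊕ 60 = 85.
P'[3]: A2 ⊕ 19 ⊕ DC = 67.
P'[4]: 3F ⊕ AE ⊕ F9 = 68.

P'[0] = 1B, P'[1] = FD, P'[2] = 85, P'[3] = 67, P'[4] = 68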